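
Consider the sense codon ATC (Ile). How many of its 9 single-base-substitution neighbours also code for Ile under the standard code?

2

Position 1: none → 0 synonymous.
Position 2: none → 0 synonymous.
Position 3: ATT, ATA → 2 synonymous.
Total: 0 + 0 + 2 = 2.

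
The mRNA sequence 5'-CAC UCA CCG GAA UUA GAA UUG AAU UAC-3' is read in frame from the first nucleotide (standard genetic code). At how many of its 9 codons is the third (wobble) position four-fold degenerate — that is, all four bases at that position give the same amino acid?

2

Codon 1 CAC (His): third position 2-fold.
Codon 2 UCA (Ser): third position 4-fold.
Codon 3 CCG (Pro): third position 4-fold.
Codon 4 GAA (Glu): third position 2-fold.
Codon 5 UUA (Leu): third position 2-fold.
Codon 6 GAA (Glu): third position 2-fold.
Codon 7 UUG (Leu): third position 2-fold.
Codon 8 AAU (Asn): third position 2-fold.
Codon 9 UAC (Tyr): third position 2-fold.
Four-fold degenerate third positions: 2.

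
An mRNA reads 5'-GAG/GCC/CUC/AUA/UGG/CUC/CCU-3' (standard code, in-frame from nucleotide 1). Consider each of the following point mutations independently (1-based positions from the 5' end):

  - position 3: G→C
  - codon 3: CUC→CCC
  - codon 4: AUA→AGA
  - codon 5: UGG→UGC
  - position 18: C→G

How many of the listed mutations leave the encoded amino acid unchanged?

Codon 1: GAG (Glu) → GAC (Asp) — missense.
Codon 3: CUC (Leu) → CCC (Pro) — missense.
Codon 4: AUA (Ile) → AGA (Arg) — missense.
Codon 5: UGG (Trp) → UGC (Cys) — missense.
Codon 6: CUC (Leu) → CUG (Leu) — synonymous.
Synonymous: 1 of 5.

1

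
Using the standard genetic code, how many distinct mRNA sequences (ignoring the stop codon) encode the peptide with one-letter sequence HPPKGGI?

His: 2 codons.
Pro: 4 codons.
Pro: 4 codons.
Lys: 2 codons.
Gly: 4 codons.
Gly: 4 codons.
Ile: 3 codons.
2 × 4 × 4 × 2 × 4 × 4 × 3 = 3072.

3072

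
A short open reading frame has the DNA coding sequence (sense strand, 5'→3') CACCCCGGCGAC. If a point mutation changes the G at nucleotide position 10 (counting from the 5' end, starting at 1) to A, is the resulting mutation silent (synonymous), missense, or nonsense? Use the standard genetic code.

Position 10 falls in codon 4: GAC → Asp.
After the substitution the codon is AAC → Asn.
Asp ≠ Asn, so this is a missense mutation.

missense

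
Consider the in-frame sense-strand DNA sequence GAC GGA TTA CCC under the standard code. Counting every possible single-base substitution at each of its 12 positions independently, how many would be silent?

9

Codon 1 (GAC, Asp): 1 synonymous substitution.
Codon 2 (GGA, Gly): 3 synonymous substitutions.
Codon 3 (TTA, Leu): 2 synonymous substitutions.
Codon 4 (CCC, Pro): 3 synonymous substitutions.
Total: 1 + 3 + 2 + 3 = 9.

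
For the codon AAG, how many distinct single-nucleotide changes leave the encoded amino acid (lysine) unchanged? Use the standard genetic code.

1

Position 1: none → 0 synonymous.
Position 2: none → 0 synonymous.
Position 3: AAA → 1 synonymous.
Total: 0 + 0 + 1 = 1.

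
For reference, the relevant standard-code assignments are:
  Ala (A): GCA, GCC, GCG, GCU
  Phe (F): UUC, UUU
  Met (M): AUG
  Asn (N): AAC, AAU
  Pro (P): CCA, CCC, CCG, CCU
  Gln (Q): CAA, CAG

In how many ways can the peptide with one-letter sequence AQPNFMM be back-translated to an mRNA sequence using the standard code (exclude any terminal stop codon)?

128

Ala: 4 codons.
Gln: 2 codons.
Pro: 4 codons.
Asn: 2 codons.
Phe: 2 codons.
Met: 1 codon.
Met: 1 codon.
4 × 2 × 4 × 2 × 2 × 1 × 1 = 128.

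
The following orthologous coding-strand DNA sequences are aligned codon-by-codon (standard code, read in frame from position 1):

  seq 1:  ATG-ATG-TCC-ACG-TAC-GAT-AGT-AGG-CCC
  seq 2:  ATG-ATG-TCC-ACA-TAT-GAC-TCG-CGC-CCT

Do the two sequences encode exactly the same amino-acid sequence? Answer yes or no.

yes

Codon 1: ATG Met / ATG Met — identical.
Codon 2: ATG Met / ATG Met — identical.
Codon 3: TCC Ser / TCC Ser — identical.
Codon 4: ACG Thr / ACA Thr — synonymous.
Codon 5: TAC Tyr / TAT Tyr — synonymous.
Codon 6: GAT Asp / GAC Asp — synonymous.
Codon 7: AGT Ser / TCG Ser — synonymous.
Codon 8: AGG Arg / CGC Arg — synonymous.
Codon 9: CCC Pro / CCT Pro — synonymous.
Nonsynonymous differences: 0 → same protein.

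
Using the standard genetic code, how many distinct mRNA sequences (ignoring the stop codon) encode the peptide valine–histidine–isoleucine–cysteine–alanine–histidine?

384

Val: 4 codons.
His: 2 codons.
Ile: 3 codons.
Cys: 2 codons.
Ala: 4 codons.
His: 2 codons.
4 × 2 × 3 × 2 × 4 × 2 = 384.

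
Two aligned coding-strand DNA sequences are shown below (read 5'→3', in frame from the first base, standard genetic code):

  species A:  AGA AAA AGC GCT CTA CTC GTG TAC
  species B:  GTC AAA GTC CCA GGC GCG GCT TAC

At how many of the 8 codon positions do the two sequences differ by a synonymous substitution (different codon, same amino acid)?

0

Codon 1: AGA Arg / GTC Val — nonsynonymous.
Codon 2: AAA Lys / AAA Lys — identical.
Codon 3: AGC Ser / GTC Val — nonsynonymous.
Codon 4: GCT Ala / CCA Pro — nonsynonymous.
Codon 5: CTA Leu / GGC Gly — nonsynonymous.
Codon 6: CTC Leu / GCG Ala — nonsynonymous.
Codon 7: GTG Val / GCT Ala — nonsynonymous.
Codon 8: TAC Tyr / TAC Tyr — identical.
Synonymous differences: 0.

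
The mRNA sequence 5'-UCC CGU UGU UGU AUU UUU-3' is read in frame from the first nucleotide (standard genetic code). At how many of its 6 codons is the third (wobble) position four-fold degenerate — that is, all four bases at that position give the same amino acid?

Codon 1 UCC (Ser): third position 4-fold.
Codon 2 CGU (Arg): third position 4-fold.
Codon 3 UGU (Cys): third position 2-fold.
Codon 4 UGU (Cys): third position 2-fold.
Codon 5 AUU (Ile): third position 3-fold.
Codon 6 UUU (Phe): third position 2-fold.
Four-fold degenerate third positions: 2.

2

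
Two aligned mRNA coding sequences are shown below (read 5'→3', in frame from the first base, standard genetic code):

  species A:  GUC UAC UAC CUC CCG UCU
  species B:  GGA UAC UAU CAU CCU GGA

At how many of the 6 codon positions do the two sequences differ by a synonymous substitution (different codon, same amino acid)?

Codon 1: GUC Val / GGA Gly — nonsynonymous.
Codon 2: UAC Tyr / UAC Tyr — identical.
Codon 3: UAC Tyr / UAU Tyr — synonymous.
Codon 4: CUC Leu / CAU His — nonsynonymous.
Codon 5: CCG Pro / CCU Pro — synonymous.
Codon 6: UCU Ser / GGA Gly — nonsynonymous.
Synonymous differences: 2.

2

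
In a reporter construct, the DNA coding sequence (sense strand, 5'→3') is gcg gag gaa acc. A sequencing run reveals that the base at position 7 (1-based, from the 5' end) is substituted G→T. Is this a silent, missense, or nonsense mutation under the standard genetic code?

nonsense

Position 7 falls in codon 3: GAA → Glu.
After the substitution the codon is TAA → Stop.
The new codon is a stop codon, so this is a nonsense mutation.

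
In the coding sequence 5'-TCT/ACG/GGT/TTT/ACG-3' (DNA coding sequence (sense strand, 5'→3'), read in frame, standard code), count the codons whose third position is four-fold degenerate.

Codon 1 TCT (Ser): third position 4-fold.
Codon 2 ACG (Thr): third position 4-fold.
Codon 3 GGT (Gly): third position 4-fold.
Codon 4 TTT (Phe): third position 2-fold.
Codon 5 ACG (Thr): third position 4-fold.
Four-fold degenerate third positions: 4.

4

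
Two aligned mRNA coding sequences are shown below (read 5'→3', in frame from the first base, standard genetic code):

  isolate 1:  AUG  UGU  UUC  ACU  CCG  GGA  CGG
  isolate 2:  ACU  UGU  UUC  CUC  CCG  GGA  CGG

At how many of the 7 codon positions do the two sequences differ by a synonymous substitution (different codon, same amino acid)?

Codon 1: AUG Met / ACU Thr — nonsynonymous.
Codon 2: UGU Cys / UGU Cys — identical.
Codon 3: UUC Phe / UUC Phe — identical.
Codon 4: ACU Thr / CUC Leu — nonsynonymous.
Codon 5: CCG Pro / CCG Pro — identical.
Codon 6: GGA Gly / GGA Gly — identical.
Codon 7: CGG Arg / CGG Arg — identical.
Synonymous differences: 0.

0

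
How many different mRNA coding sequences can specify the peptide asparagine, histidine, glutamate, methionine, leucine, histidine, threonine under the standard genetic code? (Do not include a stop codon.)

Asn: 2 codons.
His: 2 codons.
Glu: 2 codons.
Met: 1 codon.
Leu: 6 codons.
His: 2 codons.
Thr: 4 codons.
2 × 2 × 2 × 1 × 6 × 2 × 4 = 384.

384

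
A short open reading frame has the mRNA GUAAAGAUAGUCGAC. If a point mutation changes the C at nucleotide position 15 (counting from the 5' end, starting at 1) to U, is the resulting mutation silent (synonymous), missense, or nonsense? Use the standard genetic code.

silent

Position 15 falls in codon 5: GAC → Asp.
After the substitution the codon is GAU → Asp.
Both encode Asp, so the change is synonymous.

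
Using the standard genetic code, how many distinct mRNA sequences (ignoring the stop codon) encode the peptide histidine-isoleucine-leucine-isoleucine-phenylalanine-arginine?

1296

His: 2 codons.
Ile: 3 codons.
Leu: 6 codons.
Ile: 3 codons.
Phe: 2 codons.
Arg: 6 codons.
2 × 3 × 6 × 3 × 2 × 6 = 1296.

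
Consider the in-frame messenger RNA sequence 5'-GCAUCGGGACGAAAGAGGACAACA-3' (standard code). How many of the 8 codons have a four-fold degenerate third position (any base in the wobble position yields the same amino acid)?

Codon 1 GCA (Ala): third position 4-fold.
Codon 2 UCG (Ser): third position 4-fold.
Codon 3 GGA (Gly): third position 4-fold.
Codon 4 CGA (Arg): third position 4-fold.
Codon 5 AAG (Lys): third position 2-fold.
Codon 6 AGG (Arg): third position 2-fold.
Codon 7 ACA (Thr): third position 4-fold.
Codon 8 ACA (Thr): third position 4-fold.
Four-fold degenerate third positions: 6.

6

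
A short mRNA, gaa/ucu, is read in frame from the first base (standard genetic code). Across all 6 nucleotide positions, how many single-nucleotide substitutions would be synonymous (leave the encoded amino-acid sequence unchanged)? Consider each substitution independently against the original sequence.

Codon 1 (GAA, Glu): 1 synonymous substitution.
Codon 2 (UCU, Ser): 3 synonymous substitutions.
Total: 1 + 3 = 4.

4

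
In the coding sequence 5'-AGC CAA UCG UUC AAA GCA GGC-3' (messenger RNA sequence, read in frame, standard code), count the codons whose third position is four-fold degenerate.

Codon 1 AGC (Ser): third position 2-fold.
Codon 2 CAA (Gln): third position 2-fold.
Codon 3 UCG (Ser): third position 4-fold.
Codon 4 UUC (Phe): third position 2-fold.
Codon 5 AAA (Lys): third position 2-fold.
Codon 6 GCA (Ala): third position 4-fold.
Codon 7 GGC (Gly): third position 4-fold.
Four-fold degenerate third positions: 3.

3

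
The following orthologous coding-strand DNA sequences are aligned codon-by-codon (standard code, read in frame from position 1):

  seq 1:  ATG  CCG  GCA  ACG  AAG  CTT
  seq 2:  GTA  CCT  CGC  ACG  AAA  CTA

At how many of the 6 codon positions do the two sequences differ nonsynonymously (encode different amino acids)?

Codon 1: ATG Met / GTA Val — nonsynonymous.
Codon 2: CCG Pro / CCT Pro — synonymous.
Codon 3: GCA Ala / CGC Arg — nonsynonymous.
Codon 4: ACG Thr / ACG Thr — identical.
Codon 5: AAG Lys / AAA Lys — synonymous.
Codon 6: CTT Leu / CTA Leu — synonymous.
Nonsynonymous differences: 2.

2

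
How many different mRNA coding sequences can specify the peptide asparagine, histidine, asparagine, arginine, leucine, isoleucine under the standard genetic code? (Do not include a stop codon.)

Asn: 2 codons.
His: 2 codons.
Asn: 2 codons.
Arg: 6 codons.
Leu: 6 codons.
Ile: 3 codons.
2 × 2 × 2 × 6 × 6 × 3 = 864.

864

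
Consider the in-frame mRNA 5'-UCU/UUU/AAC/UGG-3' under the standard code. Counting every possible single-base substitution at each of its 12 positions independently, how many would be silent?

5

Codon 1 (UCU, Ser): 3 synonymous substitutions.
Codon 2 (UUU, Phe): 1 synonymous substitution.
Codon 3 (AAC, Asn): 1 synonymous substitution.
Codon 4 (UGG, Trp): 0 synonymous substitutions.
Total: 3 + 1 + 1 + 0 = 5.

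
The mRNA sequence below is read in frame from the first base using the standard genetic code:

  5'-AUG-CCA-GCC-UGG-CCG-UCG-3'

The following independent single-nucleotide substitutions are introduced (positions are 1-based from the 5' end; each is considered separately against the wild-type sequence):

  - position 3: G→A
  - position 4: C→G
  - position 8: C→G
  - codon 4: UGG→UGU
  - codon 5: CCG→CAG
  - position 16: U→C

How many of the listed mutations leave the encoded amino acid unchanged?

0

Codon 1: AUG (Met) → AUA (Ile) — missense.
Codon 2: CCA (Pro) → GCA (Ala) — missense.
Codon 3: GCC (Ala) → GGC (Gly) — missense.
Codon 4: UGG (Trp) → UGU (Cys) — missense.
Codon 5: CCG (Pro) → CAG (Gln) — missense.
Codon 6: UCG (Ser) → CCG (Pro) — missense.
Synonymous: 0 of 6.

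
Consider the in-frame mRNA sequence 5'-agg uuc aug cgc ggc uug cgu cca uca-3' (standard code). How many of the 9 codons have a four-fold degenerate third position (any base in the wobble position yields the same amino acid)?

5

Codon 1 AGG (Arg): third position 2-fold.
Codon 2 UUC (Phe): third position 2-fold.
Codon 3 AUG (Met): third position 1-fold.
Codon 4 CGC (Arg): third position 4-fold.
Codon 5 GGC (Gly): third position 4-fold.
Codon 6 UUG (Leu): third position 2-fold.
Codon 7 CGU (Arg): third position 4-fold.
Codon 8 CCA (Pro): third position 4-fold.
Codon 9 UCA (Ser): third position 4-fold.
Four-fold degenerate third positions: 5.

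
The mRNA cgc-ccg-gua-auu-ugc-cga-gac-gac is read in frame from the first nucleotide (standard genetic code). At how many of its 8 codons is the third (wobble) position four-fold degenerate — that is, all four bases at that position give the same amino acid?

4

Codon 1 CGC (Arg): third position 4-fold.
Codon 2 CCG (Pro): third position 4-fold.
Codon 3 GUA (Val): third position 4-fold.
Codon 4 AUU (Ile): third position 3-fold.
Codon 5 UGC (Cys): third position 2-fold.
Codon 6 CGA (Arg): third position 4-fold.
Codon 7 GAC (Asp): third position 2-fold.
Codon 8 GAC (Asp): third position 2-fold.
Four-fold degenerate third positions: 4.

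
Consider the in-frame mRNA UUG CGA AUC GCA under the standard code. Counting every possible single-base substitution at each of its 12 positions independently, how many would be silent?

11

Codon 1 (UUG, Leu): 2 synonymous substitutions.
Codon 2 (CGA, Arg): 4 synonymous substitutions.
Codon 3 (AUC, Ile): 2 synonymous substitutions.
Codon 4 (GCA, Ala): 3 synonymous substitutions.
Total: 2 + 4 + 2 + 3 = 11.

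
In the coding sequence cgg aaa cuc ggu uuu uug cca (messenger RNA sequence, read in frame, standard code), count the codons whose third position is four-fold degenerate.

4

Codon 1 CGG (Arg): third position 4-fold.
Codon 2 AAA (Lys): third position 2-fold.
Codon 3 CUC (Leu): third position 4-fold.
Codon 4 GGU (Gly): third position 4-fold.
Codon 5 UUU (Phe): third position 2-fold.
Codon 6 UUG (Leu): third position 2-fold.
Codon 7 CCA (Pro): third position 4-fold.
Four-fold degenerate third positions: 4.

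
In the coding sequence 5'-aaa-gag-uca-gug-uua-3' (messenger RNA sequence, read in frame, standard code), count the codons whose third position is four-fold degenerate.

Codon 1 AAA (Lys): third position 2-fold.
Codon 2 GAG (Glu): third position 2-fold.
Codon 3 UCA (Ser): third position 4-fold.
Codon 4 GUG (Val): third position 4-fold.
Codon 5 UUA (Leu): third position 2-fold.
Four-fold degenerate third positions: 2.

2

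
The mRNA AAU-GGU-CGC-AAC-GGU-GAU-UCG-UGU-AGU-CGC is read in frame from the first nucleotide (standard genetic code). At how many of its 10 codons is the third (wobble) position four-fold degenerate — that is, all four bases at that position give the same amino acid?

Codon 1 AAU (Asn): third position 2-fold.
Codon 2 GGU (Gly): third position 4-fold.
Codon 3 CGC (Arg): third position 4-fold.
Codon 4 AAC (Asn): third position 2-fold.
Codon 5 GGU (Gly): third position 4-fold.
Codon 6 GAU (Asp): third position 2-fold.
Codon 7 UCG (Ser): third position 4-fold.
Codon 8 UGU (Cys): third position 2-fold.
Codon 9 AGU (Ser): third position 2-fold.
Codon 10 CGC (Arg): third position 4-fold.
Four-fold degenerate third positions: 5.

5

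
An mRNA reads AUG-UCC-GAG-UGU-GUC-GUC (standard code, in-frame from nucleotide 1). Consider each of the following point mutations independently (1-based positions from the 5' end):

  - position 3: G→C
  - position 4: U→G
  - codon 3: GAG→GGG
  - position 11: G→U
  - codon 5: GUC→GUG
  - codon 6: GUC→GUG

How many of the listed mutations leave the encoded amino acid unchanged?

2

Codon 1: AUG (Met) → AUC (Ile) — missense.
Codon 2: UCC (Ser) → GCC (Ala) — missense.
Codon 3: GAG (Glu) → GGG (Gly) — missense.
Codon 4: UGU (Cys) → UUU (Phe) — missense.
Codon 5: GUC (Val) → GUG (Val) — synonymous.
Codon 6: GUC (Val) → GUG (Val) — synonymous.
Synonymous: 2 of 6.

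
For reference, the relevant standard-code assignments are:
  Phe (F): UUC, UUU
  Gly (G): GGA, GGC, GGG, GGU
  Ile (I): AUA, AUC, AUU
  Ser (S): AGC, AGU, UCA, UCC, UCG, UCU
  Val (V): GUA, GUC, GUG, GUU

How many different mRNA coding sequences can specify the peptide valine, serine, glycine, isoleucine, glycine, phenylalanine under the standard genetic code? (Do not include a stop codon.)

2304

Val: 4 codons.
Ser: 6 codons.
Gly: 4 codons.
Ile: 3 codons.
Gly: 4 codons.
Phe: 2 codons.
4 × 6 × 4 × 3 × 4 × 2 = 2304.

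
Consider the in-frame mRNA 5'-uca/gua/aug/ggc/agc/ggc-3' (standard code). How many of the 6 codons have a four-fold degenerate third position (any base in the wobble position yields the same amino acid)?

Codon 1 UCA (Ser): third position 4-fold.
Codon 2 GUA (Val): third position 4-fold.
Codon 3 AUG (Met): third position 1-fold.
Codon 4 GGC (Gly): third position 4-fold.
Codon 5 AGC (Ser): third position 2-fold.
Codon 6 GGC (Gly): third position 4-fold.
Four-fold degenerate third positions: 4.

4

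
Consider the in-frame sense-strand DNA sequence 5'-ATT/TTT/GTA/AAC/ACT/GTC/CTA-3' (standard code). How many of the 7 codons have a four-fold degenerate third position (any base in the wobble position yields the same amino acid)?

Codon 1 ATT (Ile): third position 3-fold.
Codon 2 TTT (Phe): third position 2-fold.
Codon 3 GTA (Val): third position 4-fold.
Codon 4 AAC (Asn): third position 2-fold.
Codon 5 ACT (Thr): third position 4-fold.
Codon 6 GTC (Val): third position 4-fold.
Codon 7 CTA (Leu): third position 4-fold.
Four-fold degenerate third positions: 4.

4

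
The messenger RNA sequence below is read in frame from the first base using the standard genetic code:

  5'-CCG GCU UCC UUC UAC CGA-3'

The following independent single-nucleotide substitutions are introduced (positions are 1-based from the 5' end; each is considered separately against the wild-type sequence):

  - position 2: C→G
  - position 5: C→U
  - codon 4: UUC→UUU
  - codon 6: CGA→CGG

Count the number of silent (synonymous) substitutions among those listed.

Codon 1: CCG (Pro) → CGG (Arg) — missense.
Codon 2: GCU (Ala) → GUU (Val) — missense.
Codon 4: UUC (Phe) → UUU (Phe) — synonymous.
Codon 6: CGA (Arg) → CGG (Arg) — synonymous.
Synonymous: 2 of 4.

2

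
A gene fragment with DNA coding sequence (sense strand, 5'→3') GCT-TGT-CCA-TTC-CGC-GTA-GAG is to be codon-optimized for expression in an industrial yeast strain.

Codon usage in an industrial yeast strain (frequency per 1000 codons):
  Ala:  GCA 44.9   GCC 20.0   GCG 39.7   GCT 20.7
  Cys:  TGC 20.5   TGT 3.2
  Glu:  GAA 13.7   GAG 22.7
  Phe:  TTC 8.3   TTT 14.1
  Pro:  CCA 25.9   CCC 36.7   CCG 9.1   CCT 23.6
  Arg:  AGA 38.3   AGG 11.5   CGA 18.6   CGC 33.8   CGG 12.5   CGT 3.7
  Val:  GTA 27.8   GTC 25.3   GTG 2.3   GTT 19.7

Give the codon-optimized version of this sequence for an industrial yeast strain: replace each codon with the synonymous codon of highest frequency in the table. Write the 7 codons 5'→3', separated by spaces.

Codon 1 (Ala): best is GCA at 44.9.
Codon 2 (Cys): best is TGC at 20.5.
Codon 3 (Pro): best is CCC at 36.7.
Codon 4 (Phe): best is TTT at 14.1.
Codon 5 (Arg): best is AGA at 38.3.
Codon 6 (Val): best is GTA at 27.8.
Codon 7 (Glu): best is GAG at 22.7.

GCA TGC CCC TTT AGA GTA GAG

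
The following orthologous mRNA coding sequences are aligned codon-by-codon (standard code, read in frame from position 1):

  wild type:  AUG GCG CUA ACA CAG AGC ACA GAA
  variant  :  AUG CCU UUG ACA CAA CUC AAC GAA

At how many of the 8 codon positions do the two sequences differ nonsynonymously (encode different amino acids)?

3

Codon 1: AUG Met / AUG Met — identical.
Codon 2: GCG Ala / CCU Pro — nonsynonymous.
Codon 3: CUA Leu / UUG Leu — synonymous.
Codon 4: ACA Thr / ACA Thr — identical.
Codon 5: CAG Gln / CAA Gln — synonymous.
Codon 6: AGC Ser / CUC Leu — nonsynonymous.
Codon 7: ACA Thr / AAC Asn — nonsynonymous.
Codon 8: GAA Glu / GAA Glu — identical.
Nonsynonymous differences: 3.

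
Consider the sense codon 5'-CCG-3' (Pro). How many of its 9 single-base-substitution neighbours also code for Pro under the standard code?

3

Position 1: none → 0 synonymous.
Position 2: none → 0 synonymous.
Position 3: CCU, CCC, CCA → 3 synonymous.
Total: 0 + 0 + 3 = 3.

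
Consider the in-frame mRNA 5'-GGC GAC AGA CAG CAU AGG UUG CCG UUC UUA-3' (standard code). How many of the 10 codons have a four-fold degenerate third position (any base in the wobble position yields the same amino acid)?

Codon 1 GGC (Gly): third position 4-fold.
Codon 2 GAC (Asp): third position 2-fold.
Codon 3 AGA (Arg): third position 2-fold.
Codon 4 CAG (Gln): third position 2-fold.
Codon 5 CAU (His): third position 2-fold.
Codon 6 AGG (Arg): third position 2-fold.
Codon 7 UUG (Leu): third position 2-fold.
Codon 8 CCG (Pro): third position 4-fold.
Codon 9 UUC (Phe): third position 2-fold.
Codon 10 UUA (Leu): third position 2-fold.
Four-fold degenerate third positions: 2.

2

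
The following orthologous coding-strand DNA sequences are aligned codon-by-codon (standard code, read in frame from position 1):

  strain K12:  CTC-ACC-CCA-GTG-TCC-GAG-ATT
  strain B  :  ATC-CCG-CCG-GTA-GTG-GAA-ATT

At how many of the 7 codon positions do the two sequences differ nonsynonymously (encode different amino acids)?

3

Codon 1: CTC Leu / ATC Ile — nonsynonymous.
Codon 2: ACC Thr / CCG Pro — nonsynonymous.
Codon 3: CCA Pro / CCG Pro — synonymous.
Codon 4: GTG Val / GTA Val — synonymous.
Codon 5: TCC Ser / GTG Val — nonsynonymous.
Codon 6: GAG Glu / GAA Glu — synonymous.
Codon 7: ATT Ile / ATT Ile — identical.
Nonsynonymous differences: 3.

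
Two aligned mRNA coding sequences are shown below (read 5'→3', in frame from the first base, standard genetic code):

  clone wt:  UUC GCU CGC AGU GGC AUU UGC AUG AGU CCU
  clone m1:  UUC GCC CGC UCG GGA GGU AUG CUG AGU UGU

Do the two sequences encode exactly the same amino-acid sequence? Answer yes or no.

no

Codon 1: UUC Phe / UUC Phe — identical.
Codon 2: GCU Ala / GCC Ala — synonymous.
Codon 3: CGC Arg / CGC Arg — identical.
Codon 4: AGU Ser / UCG Ser — synonymous.
Codon 5: GGC Gly / GGA Gly — synonymous.
Codon 6: AUU Ile / GGU Gly — nonsynonymous.
Codon 7: UGC Cys / AUG Met — nonsynonymous.
Codon 8: AUG Met / CUG Leu — nonsynonymous.
Codon 9: AGU Ser / AGU Ser — identical.
Codon 10: CCU Pro / UGU Cys — nonsynonymous.
Nonsynonymous differences: 4 → different protein.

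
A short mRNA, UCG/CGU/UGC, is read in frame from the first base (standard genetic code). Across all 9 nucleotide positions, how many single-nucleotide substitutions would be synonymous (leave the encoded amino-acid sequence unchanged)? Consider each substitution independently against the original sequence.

Codon 1 (UCG, Ser): 3 synonymous substitutions.
Codon 2 (CGU, Arg): 3 synonymous substitutions.
Codon 3 (UGC, Cys): 1 synonymous substitution.
Total: 3 + 3 + 1 = 7.

7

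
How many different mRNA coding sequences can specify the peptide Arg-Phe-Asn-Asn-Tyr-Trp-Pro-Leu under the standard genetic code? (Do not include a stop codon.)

Arg: 6 codons.
Phe: 2 codons.
Asn: 2 codons.
Asn: 2 codons.
Tyr: 2 codons.
Trp: 1 codon.
Pro: 4 codons.
Leu: 6 codons.
6 × 2 × 2 × 2 × 2 × 1 × 4 × 6 = 2304.

2304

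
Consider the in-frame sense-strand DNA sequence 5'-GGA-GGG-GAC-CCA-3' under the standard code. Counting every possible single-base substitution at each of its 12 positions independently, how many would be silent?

Codon 1 (GGA, Gly): 3 synonymous substitutions.
Codon 2 (GGG, Gly): 3 synonymous substitutions.
Codon 3 (GAC, Asp): 1 synonymous substitution.
Codon 4 (CCA, Pro): 3 synonymous substitutions.
Total: 3 + 3 + 1 + 3 = 10.

10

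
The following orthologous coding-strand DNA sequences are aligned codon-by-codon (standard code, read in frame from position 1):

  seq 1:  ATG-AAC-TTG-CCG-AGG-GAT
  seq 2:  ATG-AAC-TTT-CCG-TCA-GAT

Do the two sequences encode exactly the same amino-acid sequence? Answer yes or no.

no

Codon 1: ATG Met / ATG Met — identical.
Codon 2: AAC Asn / AAC Asn — identical.
Codon 3: TTG Leu / TTT Phe — nonsynonymous.
Codon 4: CCG Pro / CCG Pro — identical.
Codon 5: AGG Arg / TCA Ser — nonsynonymous.
Codon 6: GAT Asp / GAT Asp — identical.
Nonsynonymous differences: 2 → different protein.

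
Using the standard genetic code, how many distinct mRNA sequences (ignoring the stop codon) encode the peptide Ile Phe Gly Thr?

96

Ile: 3 codons.
Phe: 2 codons.
Gly: 4 codons.
Thr: 4 codons.
3 × 2 × 4 × 4 = 96.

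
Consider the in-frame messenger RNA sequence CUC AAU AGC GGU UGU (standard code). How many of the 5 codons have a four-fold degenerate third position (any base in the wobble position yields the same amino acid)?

Codon 1 CUC (Leu): third position 4-fold.
Codon 2 AAU (Asn): third position 2-fold.
Codon 3 AGC (Ser): third position 2-fold.
Codon 4 GGU (Gly): third position 4-fold.
Codon 5 UGU (Cys): third position 2-fold.
Four-fold degenerate third positions: 2.

2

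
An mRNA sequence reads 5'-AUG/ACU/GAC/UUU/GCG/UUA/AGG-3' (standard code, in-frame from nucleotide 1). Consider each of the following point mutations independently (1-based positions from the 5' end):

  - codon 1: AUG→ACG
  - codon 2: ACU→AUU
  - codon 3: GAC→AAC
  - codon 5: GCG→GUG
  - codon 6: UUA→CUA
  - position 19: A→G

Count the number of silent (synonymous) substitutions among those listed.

1

Codon 1: AUG (Met) → ACG (Thr) — missense.
Codon 2: ACU (Thr) → AUU (Ile) — missense.
Codon 3: GAC (Asp) → AAC (Asn) — missense.
Codon 5: GCG (Ala) → GUG (Val) — missense.
Codon 6: UUA (Leu) → CUA (Leu) — synonymous.
Codon 7: AGG (Arg) → GGG (Gly) — missense.
Synonymous: 1 of 6.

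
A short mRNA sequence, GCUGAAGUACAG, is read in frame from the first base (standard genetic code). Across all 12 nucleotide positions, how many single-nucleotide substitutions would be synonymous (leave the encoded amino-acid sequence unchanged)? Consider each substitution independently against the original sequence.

8

Codon 1 (GCU, Ala): 3 synonymous substitutions.
Codon 2 (GAA, Glu): 1 synonymous substitution.
Codon 3 (GUA, Val): 3 synonymous substitutions.
Codon 4 (CAG, Gln): 1 synonymous substitution.
Total: 3 + 1 + 3 + 1 = 8.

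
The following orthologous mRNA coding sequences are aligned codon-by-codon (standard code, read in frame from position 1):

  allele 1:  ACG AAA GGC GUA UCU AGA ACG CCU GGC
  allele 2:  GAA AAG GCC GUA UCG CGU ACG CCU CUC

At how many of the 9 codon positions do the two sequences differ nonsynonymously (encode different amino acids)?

3

Codon 1: ACG Thr / GAA Glu — nonsynonymous.
Codon 2: AAA Lys / AAG Lys — synonymous.
Codon 3: GGC Gly / GCC Ala — nonsynonymous.
Codon 4: GUA Val / GUA Val — identical.
Codon 5: UCU Ser / UCG Ser — synonymous.
Codon 6: AGA Arg / CGU Arg — synonymous.
Codon 7: ACG Thr / ACG Thr — identical.
Codon 8: CCU Pro / CCU Pro — identical.
Codon 9: GGC Gly / CUC Leu — nonsynonymous.
Nonsynonymous differences: 3.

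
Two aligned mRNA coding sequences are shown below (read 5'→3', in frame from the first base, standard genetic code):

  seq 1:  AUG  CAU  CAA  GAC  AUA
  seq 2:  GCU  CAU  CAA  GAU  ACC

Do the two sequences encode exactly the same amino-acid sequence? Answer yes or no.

Codon 1: AUG Met / GCU Ala — nonsynonymous.
Codon 2: CAU His / CAU His — identical.
Codon 3: CAA Gln / CAA Gln — identical.
Codon 4: GAC Asp / GAU Asp — synonymous.
Codon 5: AUA Ile / ACC Thr — nonsynonymous.
Nonsynonymous differences: 2 → different protein.

no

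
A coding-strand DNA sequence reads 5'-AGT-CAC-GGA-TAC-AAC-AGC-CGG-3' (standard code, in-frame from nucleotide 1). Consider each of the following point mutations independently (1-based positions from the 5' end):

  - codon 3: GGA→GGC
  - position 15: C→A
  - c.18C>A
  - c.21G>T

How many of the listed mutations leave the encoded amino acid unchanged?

Codon 3: GGA (Gly) → GGC (Gly) — synonymous.
Codon 5: AAC (Asn) → AAA (Lys) — missense.
Codon 6: AGC (Ser) → AGA (Arg) — missense.
Codon 7: CGG (Arg) → CGT (Arg) — synonymous.
Synonymous: 2 of 4.

2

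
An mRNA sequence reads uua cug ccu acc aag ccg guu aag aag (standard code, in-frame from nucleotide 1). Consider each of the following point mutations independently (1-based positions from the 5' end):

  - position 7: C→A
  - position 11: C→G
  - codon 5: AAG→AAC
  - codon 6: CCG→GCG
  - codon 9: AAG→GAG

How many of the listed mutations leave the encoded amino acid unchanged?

Codon 3: CCU (Pro) → ACU (Thr) — missense.
Codon 4: ACC (Thr) → AGC (Ser) — missense.
Codon 5: AAG (Lys) → AAC (Asn) — missense.
Codon 6: CCG (Pro) → GCG (Ala) — missense.
Codon 9: AAG (Lys) → GAG (Glu) — missense.
Synonymous: 0 of 5.

0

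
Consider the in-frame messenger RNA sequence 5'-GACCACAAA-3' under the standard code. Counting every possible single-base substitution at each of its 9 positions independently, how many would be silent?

Codon 1 (GAC, Asp): 1 synonymous substitution.
Codon 2 (CAC, His): 1 synonymous substitution.
Codon 3 (AAA, Lys): 1 synonymous substitution.
Total: 1 + 1 + 1 = 3.

3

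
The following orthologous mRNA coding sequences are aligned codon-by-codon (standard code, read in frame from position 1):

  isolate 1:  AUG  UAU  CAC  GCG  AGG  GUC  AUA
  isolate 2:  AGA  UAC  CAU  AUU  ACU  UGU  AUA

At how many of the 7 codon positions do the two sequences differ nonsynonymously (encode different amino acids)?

4

Codon 1: AUG Met / AGA Arg — nonsynonymous.
Codon 2: UAU Tyr / UAC Tyr — synonymous.
Codon 3: CAC His / CAU His — synonymous.
Codon 4: GCG Ala / AUU Ile — nonsynonymous.
Codon 5: AGG Arg / ACU Thr — nonsynonymous.
Codon 6: GUC Val / UGU Cys — nonsynonymous.
Codon 7: AUA Ile / AUA Ile — identical.
Nonsynonymous differences: 4.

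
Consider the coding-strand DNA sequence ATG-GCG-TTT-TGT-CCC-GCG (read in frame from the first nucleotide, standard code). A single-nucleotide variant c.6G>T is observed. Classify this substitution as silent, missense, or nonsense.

silent

Position 6 falls in codon 2: GCG → Ala.
After the substitution the codon is GCT → Ala.
Both encode Ala, so the change is synonymous.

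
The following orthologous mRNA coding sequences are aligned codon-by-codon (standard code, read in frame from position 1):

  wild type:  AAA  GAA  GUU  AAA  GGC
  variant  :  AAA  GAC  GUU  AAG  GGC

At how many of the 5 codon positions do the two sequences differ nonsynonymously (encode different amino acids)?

1

Codon 1: AAA Lys / AAA Lys — identical.
Codon 2: GAA Glu / GAC Asp — nonsynonymous.
Codon 3: GUU Val / GUU Val — identical.
Codon 4: AAA Lys / AAG Lys — synonymous.
Codon 5: GGC Gly / GGC Gly — identical.
Nonsynonymous differences: 1.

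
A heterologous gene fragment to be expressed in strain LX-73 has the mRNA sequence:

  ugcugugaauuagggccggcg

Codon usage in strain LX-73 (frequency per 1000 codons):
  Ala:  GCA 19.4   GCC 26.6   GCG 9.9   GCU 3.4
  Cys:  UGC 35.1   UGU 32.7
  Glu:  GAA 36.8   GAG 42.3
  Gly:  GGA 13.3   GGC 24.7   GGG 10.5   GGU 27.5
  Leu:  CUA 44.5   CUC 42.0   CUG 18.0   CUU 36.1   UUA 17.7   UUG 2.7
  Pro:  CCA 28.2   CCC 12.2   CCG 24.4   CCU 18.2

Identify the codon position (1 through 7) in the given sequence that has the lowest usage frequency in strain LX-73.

Codon 1 UGC (Cys): 35.1 per 1000.
Codon 2 UGU (Cys): 32.7 per 1000.
Codon 3 GAA (Glu): 36.8 per 1000.
Codon 4 UUA (Leu): 17.7 per 1000.
Codon 5 GGG (Gly): 10.5 per 1000.
Codon 6 CCG (Pro): 24.4 per 1000.
Codon 7 GCG (Ala): 9.9 per 1000.
Lowest frequency is 9.9 at codon 7.

7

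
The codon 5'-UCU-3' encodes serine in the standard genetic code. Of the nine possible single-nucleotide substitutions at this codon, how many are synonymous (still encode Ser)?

3

Position 1: none → 0 synonymous.
Position 2: none → 0 synonymous.
Position 3: UCC, UCA, UCG → 3 synonymous.
Total: 0 + 0 + 3 = 3.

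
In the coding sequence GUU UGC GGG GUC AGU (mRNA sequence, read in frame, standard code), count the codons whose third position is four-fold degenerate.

3

Codon 1 GUU (Val): third position 4-fold.
Codon 2 UGC (Cys): third position 2-fold.
Codon 3 GGG (Gly): third position 4-fold.
Codon 4 GUC (Val): third position 4-fold.
Codon 5 AGU (Ser): third position 2-fold.
Four-fold degenerate third positions: 3.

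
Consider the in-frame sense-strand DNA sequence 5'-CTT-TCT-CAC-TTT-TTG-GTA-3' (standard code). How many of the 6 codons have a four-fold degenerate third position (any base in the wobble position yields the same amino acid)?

Codon 1 CTT (Leu): third position 4-fold.
Codon 2 TCT (Ser): third position 4-fold.
Codon 3 CAC (His): third position 2-fold.
Codon 4 TTT (Phe): third position 2-fold.
Codon 5 TTG (Leu): third position 2-fold.
Codon 6 GTA (Val): third position 4-fold.
Four-fold degenerate third positions: 3.

3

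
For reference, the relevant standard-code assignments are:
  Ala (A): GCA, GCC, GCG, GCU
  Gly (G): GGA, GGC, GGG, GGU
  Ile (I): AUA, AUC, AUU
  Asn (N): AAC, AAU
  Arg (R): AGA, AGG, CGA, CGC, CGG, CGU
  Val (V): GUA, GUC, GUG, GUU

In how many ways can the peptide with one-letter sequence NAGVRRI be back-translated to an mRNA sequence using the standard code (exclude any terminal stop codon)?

13824

Asn: 2 codons.
Ala: 4 codons.
Gly: 4 codons.
Val: 4 codons.
Arg: 6 codons.
Arg: 6 codons.
Ile: 3 codons.
2 × 4 × 4 × 4 × 6 × 6 × 3 = 13824.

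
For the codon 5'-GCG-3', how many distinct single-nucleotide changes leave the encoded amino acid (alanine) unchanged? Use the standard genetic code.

3

Position 1: none → 0 synonymous.
Position 2: none → 0 synonymous.
Position 3: GCU, GCC, GCA → 3 synonymous.
Total: 0 + 0 + 3 = 3.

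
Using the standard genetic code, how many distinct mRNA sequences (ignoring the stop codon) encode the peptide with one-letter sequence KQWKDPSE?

768

Lys: 2 codons.
Gln: 2 codons.
Trp: 1 codon.
Lys: 2 codons.
Asp: 2 codons.
Pro: 4 codons.
Ser: 6 codons.
Glu: 2 codons.
2 × 2 × 1 × 2 × 2 × 4 × 6 × 2 = 768.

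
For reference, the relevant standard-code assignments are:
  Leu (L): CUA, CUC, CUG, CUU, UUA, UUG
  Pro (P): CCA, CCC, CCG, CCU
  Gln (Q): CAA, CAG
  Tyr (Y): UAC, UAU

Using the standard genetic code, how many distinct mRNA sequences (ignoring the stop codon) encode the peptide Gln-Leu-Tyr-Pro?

96

Gln: 2 codons.
Leu: 6 codons.
Tyr: 2 codons.
Pro: 4 codons.
2 × 6 × 2 × 4 = 96.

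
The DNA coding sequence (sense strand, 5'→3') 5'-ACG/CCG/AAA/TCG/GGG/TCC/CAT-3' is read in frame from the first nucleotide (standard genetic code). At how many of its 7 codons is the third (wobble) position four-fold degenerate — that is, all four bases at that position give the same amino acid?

5

Codon 1 ACG (Thr): third position 4-fold.
Codon 2 CCG (Pro): third position 4-fold.
Codon 3 AAA (Lys): third position 2-fold.
Codon 4 TCG (Ser): third position 4-fold.
Codon 5 GGG (Gly): third position 4-fold.
Codon 6 TCC (Ser): third position 4-fold.
Codon 7 CAT (His): third position 2-fold.
Four-fold degenerate third positions: 5.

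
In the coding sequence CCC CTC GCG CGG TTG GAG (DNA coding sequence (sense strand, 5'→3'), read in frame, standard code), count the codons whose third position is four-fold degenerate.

4

Codon 1 CCC (Pro): third position 4-fold.
Codon 2 CTC (Leu): third position 4-fold.
Codon 3 GCG (Ala): third position 4-fold.
Codon 4 CGG (Arg): third position 4-fold.
Codon 5 TTG (Leu): third position 2-fold.
Codon 6 GAG (Glu): third position 2-fold.
Four-fold degenerate third positions: 4.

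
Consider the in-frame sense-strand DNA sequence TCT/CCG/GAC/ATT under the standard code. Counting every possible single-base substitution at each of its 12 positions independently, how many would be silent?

Codon 1 (TCT, Ser): 3 synonymous substitutions.
Codon 2 (CCG, Pro): 3 synonymous substitutions.
Codon 3 (GAC, Asp): 1 synonymous substitution.
Codon 4 (ATT, Ile): 2 synonymous substitutions.
Total: 3 + 3 + 1 + 2 = 9.

9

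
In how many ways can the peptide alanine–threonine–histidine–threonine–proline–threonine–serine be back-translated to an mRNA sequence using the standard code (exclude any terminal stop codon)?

Ala: 4 codons.
Thr: 4 codons.
His: 2 codons.
Thr: 4 codons.
Pro: 4 codons.
Thr: 4 codons.
Ser: 6 codons.
4 × 4 × 2 × 4 × 4 × 4 × 6 = 12288.

12288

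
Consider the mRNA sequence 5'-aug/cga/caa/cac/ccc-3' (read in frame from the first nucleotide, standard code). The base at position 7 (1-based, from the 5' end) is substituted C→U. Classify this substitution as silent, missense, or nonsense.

nonsense

Position 7 falls in codon 3: CAA → Gln.
After the substitution the codon is UAA → Stop.
The new codon is a stop codon, so this is a nonsense mutation.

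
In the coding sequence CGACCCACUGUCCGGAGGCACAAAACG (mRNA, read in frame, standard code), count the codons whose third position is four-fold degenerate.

6

Codon 1 CGA (Arg): third position 4-fold.
Codon 2 CCC (Pro): third position 4-fold.
Codon 3 ACU (Thr): third position 4-fold.
Codon 4 GUC (Val): third position 4-fold.
Codon 5 CGG (Arg): third position 4-fold.
Codon 6 AGG (Arg): third position 2-fold.
Codon 7 CAC (His): third position 2-fold.
Codon 8 AAA (Lys): third position 2-fold.
Codon 9 ACG (Thr): third position 4-fold.
Four-fold degenerate third positions: 6.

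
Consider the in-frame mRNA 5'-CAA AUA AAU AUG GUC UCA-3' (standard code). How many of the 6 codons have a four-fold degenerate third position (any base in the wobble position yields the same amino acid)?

2

Codon 1 CAA (Gln): third position 2-fold.
Codon 2 AUA (Ile): third position 3-fold.
Codon 3 AAU (Asn): third position 2-fold.
Codon 4 AUG (Met): third position 1-fold.
Codon 5 GUC (Val): third position 4-fold.
Codon 6 UCA (Ser): third position 4-fold.
Four-fold degenerate third positions: 2.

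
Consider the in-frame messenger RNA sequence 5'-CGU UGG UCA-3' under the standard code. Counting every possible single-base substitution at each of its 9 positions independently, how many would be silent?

6

Codon 1 (CGU, Arg): 3 synonymous substitutions.
Codon 2 (UGG, Trp): 0 synonymous substitutions.
Codon 3 (UCA, Ser): 3 synonymous substitutions.
Total: 3 + 0 + 3 = 6.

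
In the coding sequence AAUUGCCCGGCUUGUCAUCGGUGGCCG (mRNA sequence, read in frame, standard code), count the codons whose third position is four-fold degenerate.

4

Codon 1 AAU (Asn): third position 2-fold.
Codon 2 UGC (Cys): third position 2-fold.
Codon 3 CCG (Pro): third position 4-fold.
Codon 4 GCU (Ala): third position 4-fold.
Codon 5 UGU (Cys): third position 2-fold.
Codon 6 CAU (His): third position 2-fold.
Codon 7 CGG (Arg): third position 4-fold.
Codon 8 UGG (Trp): third position 1-fold.
Codon 9 CCG (Pro): third position 4-fold.
Four-fold degenerate third positions: 4.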